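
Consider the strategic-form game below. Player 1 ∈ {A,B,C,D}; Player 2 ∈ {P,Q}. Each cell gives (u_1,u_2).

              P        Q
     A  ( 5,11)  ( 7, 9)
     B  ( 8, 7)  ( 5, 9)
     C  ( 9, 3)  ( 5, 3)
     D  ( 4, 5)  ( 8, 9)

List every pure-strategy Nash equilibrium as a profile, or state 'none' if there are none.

Nash profiles: (C,P), (D,Q)

(A,P): not NE [P1→C gives 9>5]
(A,Q): not NE [P1→D gives 8>7; P2→P gives 11>9]
(B,P): not NE [P1→C gives 9>8; P2→Q gives 9>7]
(B,Q): not NE [P1→D gives 8>5]
(C,P): NE
(C,Q): not NE [P1→D gives 8>5]
(D,P): not NE [P1→C gives 9>4; P2→Q gives 9>5]
(D,Q): NE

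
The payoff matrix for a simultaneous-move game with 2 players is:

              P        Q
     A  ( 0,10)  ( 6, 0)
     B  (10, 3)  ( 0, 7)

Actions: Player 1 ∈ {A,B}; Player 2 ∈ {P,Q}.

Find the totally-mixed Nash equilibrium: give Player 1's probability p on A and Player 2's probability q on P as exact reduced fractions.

p=2/7, q=3/8

P1 indiff ⇒ q·0+(1-q)·6 = q·10+(1-q)·0 ⇒ q(-10) = (1-q)(-6) ⇒ q = 3/8
P2 indiff ⇒ p·10+(1-p)·3 = p·0+(1-p)·7 ⇒ p(10) = (1-p)(4) ⇒ p = 2/7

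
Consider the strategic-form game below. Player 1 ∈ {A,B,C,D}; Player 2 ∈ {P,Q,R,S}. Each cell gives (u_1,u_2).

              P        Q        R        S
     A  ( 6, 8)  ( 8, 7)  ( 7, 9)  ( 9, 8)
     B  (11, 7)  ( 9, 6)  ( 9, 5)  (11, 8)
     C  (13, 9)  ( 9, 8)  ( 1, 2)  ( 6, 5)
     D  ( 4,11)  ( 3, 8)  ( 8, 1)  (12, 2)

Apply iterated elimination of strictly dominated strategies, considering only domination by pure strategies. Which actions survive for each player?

P1 drop A (B beats it: P:11>6 Q:9>8 R:9>7 S:11>9)
P2 drop Q (P beats it: B:7>6 C:9>8 D:11>8)
P2 drop R (P beats it: B:7>5 C:9>2 D:11>1)
P1→{B,C,D} P2→{P,S}

Survivors P1:{B,C,D} P2:{P,S}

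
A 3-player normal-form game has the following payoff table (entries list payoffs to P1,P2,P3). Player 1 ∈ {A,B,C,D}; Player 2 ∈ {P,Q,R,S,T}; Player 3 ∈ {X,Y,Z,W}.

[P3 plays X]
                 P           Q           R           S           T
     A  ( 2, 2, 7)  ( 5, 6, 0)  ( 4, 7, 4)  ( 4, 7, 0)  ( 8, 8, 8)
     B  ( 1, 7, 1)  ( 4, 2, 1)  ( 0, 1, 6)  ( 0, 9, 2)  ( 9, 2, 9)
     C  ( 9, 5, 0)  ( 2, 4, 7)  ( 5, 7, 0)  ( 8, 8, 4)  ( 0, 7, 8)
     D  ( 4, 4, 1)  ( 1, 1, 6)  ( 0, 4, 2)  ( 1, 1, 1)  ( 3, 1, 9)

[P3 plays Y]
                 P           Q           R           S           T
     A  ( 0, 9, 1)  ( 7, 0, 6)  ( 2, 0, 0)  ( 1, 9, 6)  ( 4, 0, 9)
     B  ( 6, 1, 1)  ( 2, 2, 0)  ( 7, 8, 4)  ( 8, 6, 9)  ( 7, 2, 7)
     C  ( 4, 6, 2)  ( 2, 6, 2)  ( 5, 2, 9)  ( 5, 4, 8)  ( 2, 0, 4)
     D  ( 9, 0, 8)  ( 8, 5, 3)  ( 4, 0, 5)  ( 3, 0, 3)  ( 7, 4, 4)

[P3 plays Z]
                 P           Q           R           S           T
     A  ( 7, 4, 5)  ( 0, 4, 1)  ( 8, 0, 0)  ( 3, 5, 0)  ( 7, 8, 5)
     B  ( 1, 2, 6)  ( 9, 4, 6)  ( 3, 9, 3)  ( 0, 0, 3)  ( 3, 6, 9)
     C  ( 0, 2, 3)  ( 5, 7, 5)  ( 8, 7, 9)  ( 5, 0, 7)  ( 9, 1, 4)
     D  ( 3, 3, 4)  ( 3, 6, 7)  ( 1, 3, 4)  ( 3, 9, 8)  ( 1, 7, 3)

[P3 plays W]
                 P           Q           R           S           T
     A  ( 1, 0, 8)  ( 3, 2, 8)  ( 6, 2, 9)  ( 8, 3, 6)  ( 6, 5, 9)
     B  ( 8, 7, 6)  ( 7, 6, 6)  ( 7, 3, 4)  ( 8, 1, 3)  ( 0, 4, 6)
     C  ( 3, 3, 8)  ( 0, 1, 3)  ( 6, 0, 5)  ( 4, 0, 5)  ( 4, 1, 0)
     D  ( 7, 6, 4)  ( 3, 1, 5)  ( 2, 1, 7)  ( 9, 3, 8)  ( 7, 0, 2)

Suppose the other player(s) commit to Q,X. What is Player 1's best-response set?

BR_1 = {A}

u_1(A vs Q,X) = 5
u_1(B vs Q,X) = 4
u_1(C vs Q,X) = 2
u_1(D vs Q,X) = 1
max payoff 5 at {A}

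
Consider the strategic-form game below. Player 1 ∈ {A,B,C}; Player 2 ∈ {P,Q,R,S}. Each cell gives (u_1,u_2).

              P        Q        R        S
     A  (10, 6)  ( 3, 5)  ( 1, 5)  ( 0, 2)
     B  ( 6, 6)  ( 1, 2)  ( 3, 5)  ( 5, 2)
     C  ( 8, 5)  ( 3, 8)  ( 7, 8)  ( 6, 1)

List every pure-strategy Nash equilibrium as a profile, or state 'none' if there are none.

PSNE = {(A,P), (C,Q), (C,R)}

(A,P): NE
(A,Q): not NE [P2→P gives 6>5]
(A,R): not NE [P1→C gives 7>1; P2→P gives 6>5]
(A,S): not NE [P1→C gives 6>0; P2→P gives 6>2]
(B,P): not NE [P1→A gives 10>6]
(B,Q): not NE [P1→C gives 3>1; P2→P gives 6>2]
(B,R): not NE [P1→C gives 7>3; P2→P gives 6>5]
(B,S): not NE [P1→C gives 6>5; P2→P gives 6>2]
(C,P): not NE [P1→A gives 10>8; P2→R gives 8>5]
(C,Q): NE
(C,R): NE
(C,S): not NE [P2→R gives 8>1]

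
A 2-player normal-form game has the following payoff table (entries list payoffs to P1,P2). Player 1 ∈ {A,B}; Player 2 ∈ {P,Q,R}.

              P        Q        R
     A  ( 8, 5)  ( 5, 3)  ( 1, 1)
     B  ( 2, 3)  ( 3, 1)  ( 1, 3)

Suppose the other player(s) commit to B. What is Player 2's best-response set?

u_2(P vs B) = 3
u_2(Q vs B) = 1
u_2(R vs B) = 3
max payoff 3 at {P,R}

P2 best: {P,R}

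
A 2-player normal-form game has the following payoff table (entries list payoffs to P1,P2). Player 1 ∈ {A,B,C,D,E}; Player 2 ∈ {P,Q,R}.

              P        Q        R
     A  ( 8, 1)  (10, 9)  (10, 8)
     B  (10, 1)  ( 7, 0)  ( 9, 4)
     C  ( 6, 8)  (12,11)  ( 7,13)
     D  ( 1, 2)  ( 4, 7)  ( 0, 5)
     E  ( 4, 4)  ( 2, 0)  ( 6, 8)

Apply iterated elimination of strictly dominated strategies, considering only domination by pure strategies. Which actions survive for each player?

IESDS → P1:{A,C} P2:{Q,R}

P1 drop D (A beats it: P:8>1 Q:10>4 R:10>0)
P1 drop E (A beats it: P:8>4 Q:10>2 R:10>6)
P2 drop P (R beats it: A:8>1 B:4>1 C:13>8)
P1 drop B (A beats it: Q:10>7 R:10>9)
P1→{A,C} P2→{Q,R}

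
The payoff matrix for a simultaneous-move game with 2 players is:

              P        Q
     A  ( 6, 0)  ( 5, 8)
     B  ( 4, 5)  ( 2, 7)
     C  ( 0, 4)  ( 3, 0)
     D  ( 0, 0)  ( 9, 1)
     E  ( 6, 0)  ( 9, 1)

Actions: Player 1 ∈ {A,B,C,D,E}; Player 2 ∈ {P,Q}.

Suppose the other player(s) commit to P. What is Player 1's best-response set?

P1 best: {A,E}

u_1(A vs P) = 6
u_1(B vs P) = 4
u_1(C vs P) = 0
u_1(D vs P) = 0
u_1(E vs P) = 6
max payoff 6 at {A,E}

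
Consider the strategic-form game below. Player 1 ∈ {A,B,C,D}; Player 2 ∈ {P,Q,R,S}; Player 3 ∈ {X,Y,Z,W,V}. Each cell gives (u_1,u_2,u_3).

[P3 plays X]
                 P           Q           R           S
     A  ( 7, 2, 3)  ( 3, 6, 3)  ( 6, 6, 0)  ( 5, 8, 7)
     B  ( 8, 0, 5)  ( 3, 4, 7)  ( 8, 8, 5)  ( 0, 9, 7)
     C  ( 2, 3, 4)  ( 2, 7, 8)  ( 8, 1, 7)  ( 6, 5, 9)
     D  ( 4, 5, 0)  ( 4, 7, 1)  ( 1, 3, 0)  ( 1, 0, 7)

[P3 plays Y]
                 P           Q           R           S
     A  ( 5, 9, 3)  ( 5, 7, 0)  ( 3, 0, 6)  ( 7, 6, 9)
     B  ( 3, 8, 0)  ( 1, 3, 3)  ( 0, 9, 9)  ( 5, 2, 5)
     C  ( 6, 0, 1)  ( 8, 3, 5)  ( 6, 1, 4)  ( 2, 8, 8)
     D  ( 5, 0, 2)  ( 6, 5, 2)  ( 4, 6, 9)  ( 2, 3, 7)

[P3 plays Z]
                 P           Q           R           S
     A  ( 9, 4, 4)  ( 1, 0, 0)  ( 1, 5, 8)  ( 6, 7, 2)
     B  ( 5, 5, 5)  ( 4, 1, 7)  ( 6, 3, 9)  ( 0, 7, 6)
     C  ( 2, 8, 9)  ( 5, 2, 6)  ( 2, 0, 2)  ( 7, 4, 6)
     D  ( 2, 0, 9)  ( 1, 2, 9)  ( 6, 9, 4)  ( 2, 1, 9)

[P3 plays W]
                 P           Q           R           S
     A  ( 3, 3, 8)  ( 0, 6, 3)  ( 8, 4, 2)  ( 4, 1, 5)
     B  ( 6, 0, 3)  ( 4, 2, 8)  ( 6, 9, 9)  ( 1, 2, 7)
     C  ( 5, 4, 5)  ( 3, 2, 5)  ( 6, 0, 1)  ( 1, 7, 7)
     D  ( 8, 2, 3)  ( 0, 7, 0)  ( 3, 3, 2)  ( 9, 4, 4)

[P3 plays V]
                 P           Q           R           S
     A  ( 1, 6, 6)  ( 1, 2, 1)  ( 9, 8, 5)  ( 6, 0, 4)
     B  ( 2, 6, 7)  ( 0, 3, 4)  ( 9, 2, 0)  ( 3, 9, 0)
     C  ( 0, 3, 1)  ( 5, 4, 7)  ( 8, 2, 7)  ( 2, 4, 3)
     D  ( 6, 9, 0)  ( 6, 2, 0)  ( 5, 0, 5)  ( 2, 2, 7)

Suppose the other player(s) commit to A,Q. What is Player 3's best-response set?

P3 best: {X,W}

u_3(X vs A,Q) = 3
u_3(Y vs A,Q) = 0
u_3(Z vs A,Q) = 0
u_3(W vs A,Q) = 3
u_3(V vs A,Q) = 1
max payoff 3 at {X,W}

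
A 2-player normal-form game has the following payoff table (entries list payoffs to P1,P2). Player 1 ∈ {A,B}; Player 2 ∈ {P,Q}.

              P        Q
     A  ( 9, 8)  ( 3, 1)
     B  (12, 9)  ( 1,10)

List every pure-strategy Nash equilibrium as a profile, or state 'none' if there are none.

(A,P): not NE [P1→B gives 12>9]
(A,Q): not NE [P2→P gives 8>1]
(B,P): not NE [P2→Q gives 10>9]
(B,Q): not NE [P1→A gives 3>1]

Equilibria: none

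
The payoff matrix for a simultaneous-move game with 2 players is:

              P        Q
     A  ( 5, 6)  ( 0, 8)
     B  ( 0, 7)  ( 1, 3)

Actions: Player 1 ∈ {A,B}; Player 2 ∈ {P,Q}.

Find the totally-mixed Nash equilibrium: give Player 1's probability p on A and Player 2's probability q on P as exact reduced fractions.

p=2/3, q=1/6

P1 indiff ⇒ q·5+(1-q)·0 = q·0+(1-q)·1 ⇒ q(5) = (1-q)(1) ⇒ q = 1/6
P2 indiff ⇒ p·6+(1-p)·7 = p·8+(1-p)·3 ⇒ p(-2) = (1-p)(-4) ⇒ p = 2/3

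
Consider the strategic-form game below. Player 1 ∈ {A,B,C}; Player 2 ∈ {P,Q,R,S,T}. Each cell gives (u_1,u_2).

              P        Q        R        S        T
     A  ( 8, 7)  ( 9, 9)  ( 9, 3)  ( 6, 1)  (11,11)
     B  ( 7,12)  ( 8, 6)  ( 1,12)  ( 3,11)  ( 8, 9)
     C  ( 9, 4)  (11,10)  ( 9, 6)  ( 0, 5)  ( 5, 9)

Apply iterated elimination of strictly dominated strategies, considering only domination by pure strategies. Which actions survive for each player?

P1 drop B (A beats it: P:8>7 Q:9>8 R:9>1 S:6>3 T:11>8)
P2 drop P (Q beats it: A:9>7 C:10>4)
P2 drop R (Q beats it: A:9>3 C:10>6)
P2 drop S (Q beats it: A:9>1 C:10>5)
P1→{A,C} P2→{Q,T}

Remaining: P1:{A,C} P2:{Q,T}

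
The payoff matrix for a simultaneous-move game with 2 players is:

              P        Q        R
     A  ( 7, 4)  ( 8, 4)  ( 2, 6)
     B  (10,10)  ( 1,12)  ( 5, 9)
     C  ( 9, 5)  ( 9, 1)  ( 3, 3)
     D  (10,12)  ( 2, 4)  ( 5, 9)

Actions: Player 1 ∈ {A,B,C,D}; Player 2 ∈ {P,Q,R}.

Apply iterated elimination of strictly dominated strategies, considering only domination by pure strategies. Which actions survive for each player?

Survivors P1:{B,C,D} P2:{P,Q}

P1 drop A (C beats it: P:9>7 Q:9>8 R:3>2)
P2 drop R (P beats it: B:10>9 C:5>3 D:12>9)
P1→{B,C,D} P2→{P,Q}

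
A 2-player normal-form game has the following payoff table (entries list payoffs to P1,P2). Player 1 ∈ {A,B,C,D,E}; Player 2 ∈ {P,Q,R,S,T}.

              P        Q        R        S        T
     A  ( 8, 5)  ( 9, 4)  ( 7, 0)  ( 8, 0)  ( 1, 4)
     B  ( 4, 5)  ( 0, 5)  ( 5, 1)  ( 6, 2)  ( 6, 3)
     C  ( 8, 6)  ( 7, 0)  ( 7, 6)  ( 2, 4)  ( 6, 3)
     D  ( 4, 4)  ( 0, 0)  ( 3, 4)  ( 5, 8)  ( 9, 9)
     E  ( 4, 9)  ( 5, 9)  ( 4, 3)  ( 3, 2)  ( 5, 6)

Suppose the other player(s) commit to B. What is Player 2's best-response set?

u_2(P vs B) = 5
u_2(Q vs B) = 5
u_2(R vs B) = 1
u_2(S vs B) = 2
u_2(T vs B) = 3
max payoff 5 at {P,Q}

BR_2 = {P,Q}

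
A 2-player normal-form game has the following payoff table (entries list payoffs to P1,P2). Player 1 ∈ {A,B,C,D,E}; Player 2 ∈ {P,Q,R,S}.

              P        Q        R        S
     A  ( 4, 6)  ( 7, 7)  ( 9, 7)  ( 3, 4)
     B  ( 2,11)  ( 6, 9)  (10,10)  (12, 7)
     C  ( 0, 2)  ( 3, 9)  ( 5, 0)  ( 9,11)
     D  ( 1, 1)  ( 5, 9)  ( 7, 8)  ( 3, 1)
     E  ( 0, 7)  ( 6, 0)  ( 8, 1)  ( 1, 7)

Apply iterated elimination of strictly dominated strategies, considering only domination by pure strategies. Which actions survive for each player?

IESDS → P1:{A,B} P2:{P,Q,R}

P1 drop C (B beats it: P:2>0 Q:6>3 R:10>5 S:12>9)
P1 drop D (B beats it: P:2>1 Q:6>5 R:10>7 S:12>3)
P1 drop E (A beats it: P:4>0 Q:7>6 R:9>8 S:3>1)
P2 drop S (P beats it: A:6>4 B:11>7)
P1→{A,B} P2→{P,Q,R}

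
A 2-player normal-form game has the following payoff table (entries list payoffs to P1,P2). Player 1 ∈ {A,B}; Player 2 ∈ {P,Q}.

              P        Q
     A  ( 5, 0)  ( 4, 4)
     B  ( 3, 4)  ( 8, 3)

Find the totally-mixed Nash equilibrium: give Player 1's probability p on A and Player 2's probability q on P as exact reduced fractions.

P1 indiff ⇒ q·5+(1-q)·4 = q·3+(1-q)·8 ⇒ q(2) = (1-q)(4) ⇒ q = 2/3
P2 indiff ⇒ p·0+(1-p)·4 = p·4+(1-p)·3 ⇒ p(-4) = (1-p)(-1) ⇒ p = 1/5

(p,q) = (1/5, 2/3)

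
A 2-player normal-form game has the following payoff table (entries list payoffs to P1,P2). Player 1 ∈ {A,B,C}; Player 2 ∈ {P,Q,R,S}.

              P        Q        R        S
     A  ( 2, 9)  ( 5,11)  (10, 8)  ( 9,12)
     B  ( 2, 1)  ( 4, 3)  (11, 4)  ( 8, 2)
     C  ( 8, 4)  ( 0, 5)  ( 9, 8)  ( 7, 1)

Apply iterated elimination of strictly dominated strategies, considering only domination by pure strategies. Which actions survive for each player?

P2 drop P (Q beats it: A:11>9 B:3>1 C:5>4)
P1 drop C (A beats it: Q:5>0 R:10>9 S:9>7)
P1→{A,B} P2→{Q,R,S}

Survivors P1:{A,B} P2:{Q,R,S}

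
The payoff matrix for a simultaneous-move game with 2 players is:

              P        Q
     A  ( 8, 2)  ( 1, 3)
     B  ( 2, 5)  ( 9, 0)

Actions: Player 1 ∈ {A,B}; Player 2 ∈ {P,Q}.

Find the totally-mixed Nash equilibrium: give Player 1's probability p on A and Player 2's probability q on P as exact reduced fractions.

P1 indiff ⇒ q·8+(1-q)·1 = q·2+(1-q)·9 ⇒ q(6) = (1-q)(8) ⇒ q = 4/7
P2 indiff ⇒ p·2+(1-p)·5 = p·3+(1-p)·0 ⇒ p(-1) = (1-p)(-5) ⇒ p = 5/6

P1 mixes 5/6 on A; P2 mixes 4/7 on P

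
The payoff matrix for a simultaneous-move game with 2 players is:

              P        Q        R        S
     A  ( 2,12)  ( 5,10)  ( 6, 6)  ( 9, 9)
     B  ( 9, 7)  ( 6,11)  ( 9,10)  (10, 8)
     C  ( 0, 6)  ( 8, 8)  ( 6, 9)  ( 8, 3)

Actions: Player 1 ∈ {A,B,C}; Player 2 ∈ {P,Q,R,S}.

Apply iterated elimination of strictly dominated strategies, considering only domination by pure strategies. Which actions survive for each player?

IESDS → P1:{B,C} P2:{Q,R}

P1 drop A (B beats it: P:9>2 Q:6>5 R:9>6 S:10>9)
P2 drop P (Q beats it: B:11>7 C:8>6)
P2 drop S (Q beats it: B:11>8 C:8>3)
P1→{B,C} P2→{Q,R}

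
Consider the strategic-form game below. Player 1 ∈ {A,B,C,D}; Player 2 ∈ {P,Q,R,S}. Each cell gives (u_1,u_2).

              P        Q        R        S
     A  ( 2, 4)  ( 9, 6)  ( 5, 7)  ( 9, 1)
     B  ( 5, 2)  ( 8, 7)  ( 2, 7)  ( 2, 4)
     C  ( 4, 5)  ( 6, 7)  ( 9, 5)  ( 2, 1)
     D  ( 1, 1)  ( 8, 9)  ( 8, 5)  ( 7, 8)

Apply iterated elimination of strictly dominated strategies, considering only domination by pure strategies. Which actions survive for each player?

Remaining: P1:{A,C,D} P2:{Q,R}

P2 drop P (Q beats it: A:6>4 B:7>2 C:7>5 D:9>1)
P1 drop B (A beats it: Q:9>8 R:5>2 S:9>2)
P2 drop S (Q beats it: A:6>1 C:7>1 D:9>8)
P1→{A,C,D} P2→{Q,R}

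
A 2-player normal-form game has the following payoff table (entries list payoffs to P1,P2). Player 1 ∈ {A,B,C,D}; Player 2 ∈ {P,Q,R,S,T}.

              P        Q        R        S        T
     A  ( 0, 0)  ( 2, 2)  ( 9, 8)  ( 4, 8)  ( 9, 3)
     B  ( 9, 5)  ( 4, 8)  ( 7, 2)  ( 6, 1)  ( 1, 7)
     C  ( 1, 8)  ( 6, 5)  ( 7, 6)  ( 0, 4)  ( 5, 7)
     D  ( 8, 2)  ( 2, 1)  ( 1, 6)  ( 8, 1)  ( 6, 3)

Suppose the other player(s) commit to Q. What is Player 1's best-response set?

BR_1 = {C}

u_1(A vs Q) = 2
u_1(B vs Q) = 4
u_1(C vs Q) = 6
u_1(D vs Q) = 2
max payoff 6 at {C}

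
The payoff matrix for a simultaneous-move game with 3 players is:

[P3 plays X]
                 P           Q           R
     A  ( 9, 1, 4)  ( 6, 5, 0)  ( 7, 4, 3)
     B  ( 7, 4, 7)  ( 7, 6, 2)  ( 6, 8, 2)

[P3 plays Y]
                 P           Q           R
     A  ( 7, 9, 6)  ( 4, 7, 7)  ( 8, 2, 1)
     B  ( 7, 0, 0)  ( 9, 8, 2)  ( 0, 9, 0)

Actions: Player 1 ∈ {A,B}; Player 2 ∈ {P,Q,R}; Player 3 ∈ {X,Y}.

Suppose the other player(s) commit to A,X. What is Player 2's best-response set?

argmax u_2 = {Q}

u_2(P vs A,X) = 1
u_2(Q vs A,X) = 5
u_2(R vs A,X) = 4
max payoff 5 at {Q}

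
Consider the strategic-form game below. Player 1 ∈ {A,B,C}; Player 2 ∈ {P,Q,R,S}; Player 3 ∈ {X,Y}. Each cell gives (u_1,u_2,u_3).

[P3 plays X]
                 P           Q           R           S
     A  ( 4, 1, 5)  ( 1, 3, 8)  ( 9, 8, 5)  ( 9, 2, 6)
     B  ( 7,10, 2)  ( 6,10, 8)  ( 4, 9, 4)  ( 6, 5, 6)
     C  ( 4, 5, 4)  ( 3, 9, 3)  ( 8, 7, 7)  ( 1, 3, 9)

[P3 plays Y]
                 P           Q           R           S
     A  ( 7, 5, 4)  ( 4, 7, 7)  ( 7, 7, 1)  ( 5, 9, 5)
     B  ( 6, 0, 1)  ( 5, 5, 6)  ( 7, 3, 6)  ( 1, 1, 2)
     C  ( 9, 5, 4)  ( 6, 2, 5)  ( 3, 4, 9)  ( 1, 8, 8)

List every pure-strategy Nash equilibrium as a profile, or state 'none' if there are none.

NE set: (A,R,X), (B,P,X), (B,Q,X)

(A,P,X): not NE [P1→B gives 7>4; P2→R gives 8>1]
(A,P,Y): not NE [P1→C gives 9>7; P2→S gives 9>5; P3→X gives 5>4]
(A,Q,X): not NE [P1→B gives 6>1; P2→R gives 8>3]
(A,Q,Y): not NE [P1→C gives 6>4; P2→S gives 9>7; P3→X gives 8>7]
(A,R,X): NE
(A,R,Y): not NE [P2→S gives 9>7; P3→X gives 5>1]
(A,S,X): not NE [P2→R gives 8>2]
(A,S,Y): not NE [P3→X gives 6>5]
(B,P,X): NE
(B,P,Y): not NE [P1→C gives 9>6; P2→Q gives 5>0; P3→X gives 2>1]
(B,Q,X): NE
(B,Q,Y): not NE [P1→C gives 6>5; P3→X gives 8>6]
(B,R,X): not NE [P1→A gives 9>4; P2→Q gives 10>9; P3→Y gives 6>4]
(B,R,Y): not NE [P2→Q gives 5>3]
(B,S,X): not NE [P1→A gives 9>6; P2→Q gives 10>5]
(B,S,Y): not NE [P1→A gives 5>1; P2→Q gives 5>1; P3→X gives 6>2]
(C,P,X): not NE [P1→B gives 7>4; P2→Q gives 9>5]
(C,P,Y): not NE [P2→S gives 8>5]
(C,Q,X): not NE [P1→B gives 6>3; P3→Y gives 5>3]
(C,Q,Y): not NE [P2→S gives 8>2]
(C,R,X): not NE [P1→A gives 9>8; P2→Q gives 9>7; P3→Y gives 9>7]
(C,R,Y): not NE [P1→B gives 7>3; P2→S gives 8>4]
(C,S,X): not NE [P1→A gives 9>1; P2→Q gives 9>3]
(C,S,Y): not NE [P1→A gives 5>1; P3→X gives 9>8]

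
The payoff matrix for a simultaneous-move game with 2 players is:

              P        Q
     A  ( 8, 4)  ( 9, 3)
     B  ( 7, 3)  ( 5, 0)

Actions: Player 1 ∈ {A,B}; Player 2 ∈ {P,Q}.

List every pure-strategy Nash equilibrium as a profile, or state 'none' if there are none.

PSNE = {(A,P)}

(A,P): NE
(A,Q): not NE [P2→P gives 4>3]
(B,P): not NE [P1→A gives 8>7]
(B,Q): not NE [P1→A gives 9>5; P2→P gives 3>0]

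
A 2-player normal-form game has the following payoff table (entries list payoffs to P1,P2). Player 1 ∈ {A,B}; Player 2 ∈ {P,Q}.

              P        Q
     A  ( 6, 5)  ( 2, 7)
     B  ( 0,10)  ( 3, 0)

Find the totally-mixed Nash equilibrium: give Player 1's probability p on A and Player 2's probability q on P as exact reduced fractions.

P1 indiff ⇒ q·6+(1-q)·2 = q·0+(1-q)·3 ⇒ q(6) = (1-q)(1) ⇒ q = 1/7
P2 indiff ⇒ p·5+(1-p)·10 = p·7+(1-p)·0 ⇒ p(-2) = (1-p)(-10) ⇒ p = 5/6

P1 mixes 5/6 on A; P2 mixes 1/7 on P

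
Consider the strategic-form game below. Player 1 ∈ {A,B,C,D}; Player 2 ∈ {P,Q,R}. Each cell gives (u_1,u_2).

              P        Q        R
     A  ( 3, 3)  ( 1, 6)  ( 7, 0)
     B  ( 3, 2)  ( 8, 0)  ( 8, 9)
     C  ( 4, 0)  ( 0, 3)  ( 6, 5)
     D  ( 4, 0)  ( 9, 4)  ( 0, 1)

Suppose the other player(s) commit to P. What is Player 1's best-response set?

u_1(A vs P) = 3
u_1(B vs P) = 3
u_1(C vs P) = 4
u_1(D vs P) = 4
max payoff 4 at {C,D}

P1 best: {C,D}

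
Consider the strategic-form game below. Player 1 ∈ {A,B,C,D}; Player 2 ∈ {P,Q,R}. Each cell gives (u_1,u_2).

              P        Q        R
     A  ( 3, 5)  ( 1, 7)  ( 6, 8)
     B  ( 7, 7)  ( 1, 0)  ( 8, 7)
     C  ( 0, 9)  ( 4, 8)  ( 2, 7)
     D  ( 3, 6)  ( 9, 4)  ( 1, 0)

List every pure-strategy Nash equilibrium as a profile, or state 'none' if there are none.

(A,P): not NE [P1→B gives 7>3; P2→R gives 8>5]
(A,Q): not NE [P1→D gives 9>1; P2→R gives 8>7]
(A,R): not NE [P1→B gives 8>6]
(B,P): NE
(B,Q): not NE [P1→D gives 9>1; P2→R gives 7>0]
(B,R): NE
(C,P): not NE [P1→B gives 7>0]
(C,Q): not NE [P1→D gives 9>4; P2→P gives 9>8]
(C,R): not NE [P1→B gives 8>2; P2→P gives 9>7]
(D,P): not NE [P1→B gives 7>3]
(D,Q): not NE [P2→P gives 6>4]
(D,R): not NE [P1→B gives 8>1; P2→P gives 6>0]

Nash profiles: (B,P), (B,R)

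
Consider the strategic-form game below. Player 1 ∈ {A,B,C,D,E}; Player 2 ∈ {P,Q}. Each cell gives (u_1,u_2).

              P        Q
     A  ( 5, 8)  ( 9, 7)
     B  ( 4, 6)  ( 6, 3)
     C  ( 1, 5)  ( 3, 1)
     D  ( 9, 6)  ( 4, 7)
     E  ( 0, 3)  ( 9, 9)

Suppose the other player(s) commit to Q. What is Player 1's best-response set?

u_1(A vs Q) = 9
u_1(B vs Q) = 6
u_1(C vs Q) = 3
u_1(D vs Q) = 4
u_1(E vs Q) = 9
max payoff 9 at {A,E}

BR_1 = {A,E}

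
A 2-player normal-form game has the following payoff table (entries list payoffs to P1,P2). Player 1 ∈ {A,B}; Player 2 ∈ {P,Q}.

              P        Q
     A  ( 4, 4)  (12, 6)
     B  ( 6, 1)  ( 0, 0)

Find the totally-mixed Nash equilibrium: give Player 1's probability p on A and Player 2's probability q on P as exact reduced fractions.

P1 mixes 1/3 on A; P2 mixes 6/7 on P

P1 indiff ⇒ q·4+(1-q)·12 = q·6+(1-q)·0 ⇒ q(-2) = (1-q)(-12) ⇒ q = 6/7
P2 indiff ⇒ p·4+(1-p)·1 = p·6+(1-p)·0 ⇒ p(-2) = (1-p)(-1) ⇒ p = 1/3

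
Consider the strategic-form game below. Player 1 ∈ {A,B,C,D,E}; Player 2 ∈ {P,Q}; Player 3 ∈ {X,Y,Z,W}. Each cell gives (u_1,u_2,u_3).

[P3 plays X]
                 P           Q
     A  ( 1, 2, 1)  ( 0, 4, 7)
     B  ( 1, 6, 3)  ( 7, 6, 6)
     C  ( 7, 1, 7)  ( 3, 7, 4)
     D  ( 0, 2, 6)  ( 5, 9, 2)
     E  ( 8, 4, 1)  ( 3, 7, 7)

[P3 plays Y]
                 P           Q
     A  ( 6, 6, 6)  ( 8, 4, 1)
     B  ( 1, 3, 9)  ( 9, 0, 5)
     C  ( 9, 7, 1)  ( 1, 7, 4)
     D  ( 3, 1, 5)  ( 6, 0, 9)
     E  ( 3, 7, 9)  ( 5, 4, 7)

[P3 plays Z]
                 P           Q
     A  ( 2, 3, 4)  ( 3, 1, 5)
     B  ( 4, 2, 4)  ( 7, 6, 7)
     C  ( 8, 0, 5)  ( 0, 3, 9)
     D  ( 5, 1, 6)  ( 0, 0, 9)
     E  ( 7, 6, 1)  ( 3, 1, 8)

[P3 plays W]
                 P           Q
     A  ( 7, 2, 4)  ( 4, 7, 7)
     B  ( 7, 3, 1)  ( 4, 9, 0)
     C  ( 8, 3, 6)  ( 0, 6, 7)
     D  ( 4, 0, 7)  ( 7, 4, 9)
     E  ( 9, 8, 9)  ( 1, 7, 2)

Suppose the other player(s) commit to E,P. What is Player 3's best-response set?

argmax u_3 = {Y,W}

u_3(X vs E,P) = 1
u_3(Y vs E,P) = 9
u_3(Z vs E,P) = 1
u_3(W vs E,P) = 9
max payoff 9 at {Y,W}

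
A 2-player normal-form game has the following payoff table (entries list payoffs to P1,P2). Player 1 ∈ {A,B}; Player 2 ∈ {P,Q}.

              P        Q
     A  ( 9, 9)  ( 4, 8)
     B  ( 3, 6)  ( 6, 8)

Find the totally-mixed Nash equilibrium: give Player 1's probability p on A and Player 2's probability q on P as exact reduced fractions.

P1 indiff ⇒ q·9+(1-q)·4 = q·3+(1-q)·6 ⇒ q(6) = (1-q)(2) ⇒ q = 1/4
P2 indiff ⇒ p·9+(1-p)·6 = p·8+(1-p)·8 ⇒ p(1) = (1-p)(2) ⇒ p = 2/3

p=2/3, q=1/4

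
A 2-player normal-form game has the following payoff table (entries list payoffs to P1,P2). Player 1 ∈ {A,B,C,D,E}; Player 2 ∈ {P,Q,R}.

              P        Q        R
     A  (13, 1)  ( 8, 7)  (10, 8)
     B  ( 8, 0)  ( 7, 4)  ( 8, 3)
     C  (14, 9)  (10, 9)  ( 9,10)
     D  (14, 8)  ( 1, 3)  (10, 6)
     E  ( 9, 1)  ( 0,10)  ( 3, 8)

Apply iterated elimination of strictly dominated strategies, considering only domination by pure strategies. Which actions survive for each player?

P1 drop B (A beats it: P:13>8 Q:8>7 R:10>8)
P1 drop E (A beats it: P:13>9 Q:8>0 R:10>3)
P2 drop Q (R beats it: A:8>7 C:10>9 D:6>3)
P1→{A,C,D} P2→{P,R}

Survivors P1:{A,C,D} P2:{P,R}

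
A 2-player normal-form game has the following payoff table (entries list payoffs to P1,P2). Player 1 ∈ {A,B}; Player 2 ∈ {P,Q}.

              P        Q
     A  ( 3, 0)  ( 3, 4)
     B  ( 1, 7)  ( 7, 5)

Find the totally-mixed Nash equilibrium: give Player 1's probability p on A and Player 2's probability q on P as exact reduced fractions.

P1 indiff ⇒ q·3+(1-q)·3 = q·1+(1-q)·7 ⇒ q(2) = (1-q)(4) ⇒ q = 2/3
P2 indiff ⇒ p·0+(1-p)·7 = p·4+(1-p)·5 ⇒ p(-4) = (1-p)(-2) ⇒ p = 1/3

P1 mixes 1/3 on A; P2 mixes 2/3 on P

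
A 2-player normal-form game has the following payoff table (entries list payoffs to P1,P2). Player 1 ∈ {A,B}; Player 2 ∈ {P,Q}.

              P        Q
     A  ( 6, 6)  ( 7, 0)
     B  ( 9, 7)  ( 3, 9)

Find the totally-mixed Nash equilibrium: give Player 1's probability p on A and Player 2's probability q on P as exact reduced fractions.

P1 indiff ⇒ q·6+(1-q)·7 = q·9+(1-q)·3 ⇒ q(-3) = (1-q)(-4) ⇒ q = 4/7
P2 indiff ⇒ p·6+(1-p)·7 = p·0+(1-p)·9 ⇒ p(6) = (1-p)(2) ⇒ p = 1/4

P1 mixes 1/4 on A; P2 mixes 4/7 on P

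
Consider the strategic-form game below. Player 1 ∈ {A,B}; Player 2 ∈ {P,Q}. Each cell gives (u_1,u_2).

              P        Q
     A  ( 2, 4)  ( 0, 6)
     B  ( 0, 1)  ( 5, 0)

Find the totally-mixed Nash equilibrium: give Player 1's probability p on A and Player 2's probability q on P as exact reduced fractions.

P1 indiff ⇒ q·2+(1-q)·0 = q·0+(1-q)·5 ⇒ q(2) = (1-q)(5) ⇒ q = 5/7
P2 indiff ⇒ p·4+(1-p)·1 = p·6+(1-p)·0 ⇒ p(-2) = (1-p)(-1) ⇒ p = 1/3

p=1/3, q=5/7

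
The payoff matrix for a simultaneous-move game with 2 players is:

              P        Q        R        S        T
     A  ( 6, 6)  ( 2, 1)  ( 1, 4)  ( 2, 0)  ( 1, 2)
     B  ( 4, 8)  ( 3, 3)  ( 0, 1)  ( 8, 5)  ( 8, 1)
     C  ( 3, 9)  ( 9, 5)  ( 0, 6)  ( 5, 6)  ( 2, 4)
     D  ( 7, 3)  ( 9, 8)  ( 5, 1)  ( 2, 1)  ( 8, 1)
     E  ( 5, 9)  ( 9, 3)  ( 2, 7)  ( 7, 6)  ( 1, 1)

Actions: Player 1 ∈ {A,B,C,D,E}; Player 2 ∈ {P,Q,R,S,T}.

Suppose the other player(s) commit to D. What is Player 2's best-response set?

u_2(P vs D) = 3
u_2(Q vs D) = 8
u_2(R vs D) = 1
u_2(S vs D) = 1
u_2(T vs D) = 1
max payoff 8 at {Q}

argmax u_2 = {Q}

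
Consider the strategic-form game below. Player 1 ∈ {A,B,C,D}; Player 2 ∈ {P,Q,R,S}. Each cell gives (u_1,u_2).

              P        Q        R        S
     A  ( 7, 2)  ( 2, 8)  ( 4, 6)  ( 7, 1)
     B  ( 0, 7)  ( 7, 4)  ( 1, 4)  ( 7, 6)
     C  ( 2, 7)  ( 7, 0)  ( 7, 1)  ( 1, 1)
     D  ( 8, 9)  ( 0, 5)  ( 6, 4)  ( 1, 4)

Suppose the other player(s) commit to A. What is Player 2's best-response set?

BR_2 = {Q}

u_2(P vs A) = 2
u_2(Q vs A) = 8
u_2(R vs A) = 6
u_2(S vs A) = 1
max payoff 8 at {Q}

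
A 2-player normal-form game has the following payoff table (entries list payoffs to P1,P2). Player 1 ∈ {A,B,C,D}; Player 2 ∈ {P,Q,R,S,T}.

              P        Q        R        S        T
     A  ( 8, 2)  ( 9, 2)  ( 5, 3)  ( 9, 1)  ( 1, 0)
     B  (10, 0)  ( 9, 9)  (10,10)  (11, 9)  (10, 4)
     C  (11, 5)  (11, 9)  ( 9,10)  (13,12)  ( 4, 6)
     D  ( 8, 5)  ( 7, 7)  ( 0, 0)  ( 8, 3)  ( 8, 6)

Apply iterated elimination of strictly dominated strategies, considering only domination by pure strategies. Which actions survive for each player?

P1 drop A (C beats it: P:11>8 Q:11>9 R:9>5 S:13>9 T:4>1)
P1 drop D (B beats it: P:10>8 Q:9>7 R:10>0 S:11>8 T:10>8)
P2 drop P (Q beats it: B:9>0 C:9>5)
P2 drop Q (R beats it: B:10>9 C:10>9)
P2 drop T (R beats it: B:10>4 C:10>6)
P1→{B,C} P2→{R,S}

Survivors P1:{B,C} P2:{R,S}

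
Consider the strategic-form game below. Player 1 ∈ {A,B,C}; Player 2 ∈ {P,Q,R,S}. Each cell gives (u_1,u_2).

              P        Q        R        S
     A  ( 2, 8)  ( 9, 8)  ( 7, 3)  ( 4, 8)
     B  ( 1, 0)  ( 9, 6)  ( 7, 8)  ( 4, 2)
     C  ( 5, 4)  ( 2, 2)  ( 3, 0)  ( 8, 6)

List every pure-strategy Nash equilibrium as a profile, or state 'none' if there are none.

Nash profiles: (A,Q), (B,R), (C,S)

(A,P): not NE [P1→C gives 5>2]
(A,Q): NE
(A,R): not NE [P2→S gives 8>3]
(A,S): not NE [P1→C gives 8>4]
(B,P): not NE [P1→C gives 5>1; P2→R gives 8>0]
(B,Q): not NE [P2→R gives 8>6]
(B,R): NE
(B,S): not NE [P1→C gives 8>4; P2→R gives 8>2]
(C,P): not NE [P2→S gives 6>4]
(C,Q): not NE [P1→B gives 9>2; P2→S gives 6>2]
(C,R): not NE [P1→B gives 7>3; P2→S gives 6>0]
(C,S): NE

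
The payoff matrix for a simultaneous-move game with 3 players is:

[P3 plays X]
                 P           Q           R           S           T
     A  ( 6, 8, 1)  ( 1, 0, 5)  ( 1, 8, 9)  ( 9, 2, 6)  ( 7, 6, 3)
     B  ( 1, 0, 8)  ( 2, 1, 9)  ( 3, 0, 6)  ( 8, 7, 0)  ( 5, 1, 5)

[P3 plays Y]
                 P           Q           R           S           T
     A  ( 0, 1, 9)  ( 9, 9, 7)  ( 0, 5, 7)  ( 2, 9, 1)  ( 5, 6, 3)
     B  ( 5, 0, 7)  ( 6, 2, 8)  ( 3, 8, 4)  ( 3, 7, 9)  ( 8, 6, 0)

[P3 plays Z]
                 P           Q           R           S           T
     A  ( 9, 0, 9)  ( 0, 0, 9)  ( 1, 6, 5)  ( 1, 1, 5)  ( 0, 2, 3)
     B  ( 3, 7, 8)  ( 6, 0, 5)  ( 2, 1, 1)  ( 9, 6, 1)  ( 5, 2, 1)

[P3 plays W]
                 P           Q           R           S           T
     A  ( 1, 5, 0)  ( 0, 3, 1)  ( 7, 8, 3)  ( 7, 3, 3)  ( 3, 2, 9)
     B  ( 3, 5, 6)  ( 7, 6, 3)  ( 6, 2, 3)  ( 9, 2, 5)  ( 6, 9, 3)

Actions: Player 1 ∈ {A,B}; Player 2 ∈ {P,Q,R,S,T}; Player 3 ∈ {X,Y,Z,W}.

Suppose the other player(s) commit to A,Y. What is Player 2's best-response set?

u_2(P vs A,Y) = 1
u_2(Q vs A,Y) = 9
u_2(R vs A,Y) = 5
u_2(S vs A,Y) = 9
u_2(T vs A,Y) = 6
max payoff 9 at {Q,S}

argmax u_2 = {Q,S}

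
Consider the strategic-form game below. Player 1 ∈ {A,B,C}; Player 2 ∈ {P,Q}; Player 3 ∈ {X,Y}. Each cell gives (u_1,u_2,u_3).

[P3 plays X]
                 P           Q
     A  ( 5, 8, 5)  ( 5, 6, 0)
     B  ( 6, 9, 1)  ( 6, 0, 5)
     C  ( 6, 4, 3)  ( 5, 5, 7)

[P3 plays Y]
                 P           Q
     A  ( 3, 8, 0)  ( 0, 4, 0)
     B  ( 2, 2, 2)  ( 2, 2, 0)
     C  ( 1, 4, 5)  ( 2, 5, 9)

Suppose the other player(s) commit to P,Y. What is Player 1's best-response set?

u_1(A vs P,Y) = 3
u_1(B vs P,Y) = 2
u_1(C vs P,Y) = 1
max payoff 3 at {A}

BR_1 = {A}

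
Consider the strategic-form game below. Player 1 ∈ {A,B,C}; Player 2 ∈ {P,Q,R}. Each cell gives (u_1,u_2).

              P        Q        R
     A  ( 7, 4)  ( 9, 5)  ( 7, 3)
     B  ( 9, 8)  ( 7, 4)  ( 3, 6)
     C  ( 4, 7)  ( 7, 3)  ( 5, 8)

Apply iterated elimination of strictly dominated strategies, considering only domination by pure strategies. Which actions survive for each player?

Remaining: P1:{A,B} P2:{P,Q}

P1 drop C (A beats it: P:7>4 Q:9>7 R:7>5)
P2 drop R (P beats it: A:4>3 B:8>6)
P1→{A,B} P2→{P,Q}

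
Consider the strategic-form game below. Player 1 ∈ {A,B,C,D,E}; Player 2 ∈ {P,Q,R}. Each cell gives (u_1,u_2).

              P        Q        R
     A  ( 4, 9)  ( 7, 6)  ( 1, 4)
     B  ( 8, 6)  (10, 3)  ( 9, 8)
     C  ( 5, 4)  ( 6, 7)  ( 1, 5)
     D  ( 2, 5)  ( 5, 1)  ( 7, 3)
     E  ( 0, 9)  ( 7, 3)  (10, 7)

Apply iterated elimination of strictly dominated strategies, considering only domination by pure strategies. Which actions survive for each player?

P1 drop A (B beats it: P:8>4 Q:10>7 R:9>1)
P1 drop C (B beats it: P:8>5 Q:10>6 R:9>1)
P1 drop D (B beats it: P:8>2 Q:10>5 R:9>7)
P2 drop Q (P beats it: B:6>3 E:9>3)
P1→{B,E} P2→{P,R}

Remaining: P1:{B,E} P2:{P,R}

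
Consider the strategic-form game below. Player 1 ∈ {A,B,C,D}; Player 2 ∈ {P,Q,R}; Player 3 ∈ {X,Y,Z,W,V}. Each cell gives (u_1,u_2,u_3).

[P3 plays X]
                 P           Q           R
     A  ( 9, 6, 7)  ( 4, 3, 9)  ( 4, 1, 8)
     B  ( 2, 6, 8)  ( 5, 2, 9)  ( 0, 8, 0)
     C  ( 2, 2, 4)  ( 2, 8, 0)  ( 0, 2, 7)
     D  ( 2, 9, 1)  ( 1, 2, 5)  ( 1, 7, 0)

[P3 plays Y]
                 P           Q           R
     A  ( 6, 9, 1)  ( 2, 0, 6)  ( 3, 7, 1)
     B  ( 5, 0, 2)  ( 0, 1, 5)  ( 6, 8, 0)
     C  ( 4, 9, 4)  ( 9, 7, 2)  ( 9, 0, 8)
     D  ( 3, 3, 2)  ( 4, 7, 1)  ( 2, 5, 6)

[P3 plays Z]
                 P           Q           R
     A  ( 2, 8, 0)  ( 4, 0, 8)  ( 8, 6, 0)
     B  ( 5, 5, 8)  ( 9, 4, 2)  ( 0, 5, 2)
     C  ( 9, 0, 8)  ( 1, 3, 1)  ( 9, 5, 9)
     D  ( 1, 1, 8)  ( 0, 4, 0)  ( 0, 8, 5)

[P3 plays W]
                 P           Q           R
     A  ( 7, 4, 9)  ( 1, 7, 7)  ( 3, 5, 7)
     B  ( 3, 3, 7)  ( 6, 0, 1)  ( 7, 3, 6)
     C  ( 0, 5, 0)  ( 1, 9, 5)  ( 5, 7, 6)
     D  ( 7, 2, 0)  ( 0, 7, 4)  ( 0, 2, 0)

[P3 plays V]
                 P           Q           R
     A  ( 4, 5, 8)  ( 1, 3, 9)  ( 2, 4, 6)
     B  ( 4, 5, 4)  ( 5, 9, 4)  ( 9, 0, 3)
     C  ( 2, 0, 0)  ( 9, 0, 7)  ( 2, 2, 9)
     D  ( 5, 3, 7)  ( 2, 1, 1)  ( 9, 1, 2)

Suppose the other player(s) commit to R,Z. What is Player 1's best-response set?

P1 best: {C}

u_1(A vs R,Z) = 8
u_1(B vs R,Z) = 0
u_1(C vs R,Z) = 9
u_1(D vs R,Z) = 0
max payoff 9 at {C}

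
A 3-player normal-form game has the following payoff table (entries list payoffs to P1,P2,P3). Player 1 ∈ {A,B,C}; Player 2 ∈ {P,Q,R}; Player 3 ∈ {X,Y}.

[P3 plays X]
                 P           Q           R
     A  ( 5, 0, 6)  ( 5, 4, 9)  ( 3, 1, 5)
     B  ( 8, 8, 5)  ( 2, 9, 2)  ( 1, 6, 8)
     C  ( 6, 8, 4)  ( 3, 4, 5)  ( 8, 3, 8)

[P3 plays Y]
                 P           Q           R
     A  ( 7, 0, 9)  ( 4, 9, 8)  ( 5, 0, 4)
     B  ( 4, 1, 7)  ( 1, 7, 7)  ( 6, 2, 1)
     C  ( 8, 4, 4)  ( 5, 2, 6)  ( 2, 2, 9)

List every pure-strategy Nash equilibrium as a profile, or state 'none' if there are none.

Nash profiles: (A,Q,X), (C,P,Y)

(A,P,X): not NE [P1→B gives 8>5; P2→Q gives 4>0; P3→Y gives 9>6]
(A,P,Y): not NE [P1→C gives 8>7; P2→Q gives 9>0]
(A,Q,X): NE
(A,Q,Y): not NE [P1→C gives 5>4; P3→X gives 9>8]
(A,R,X): not NE [P1→C gives 8>3; P2→Q gives 4>1]
(A,R,Y): not NE [P1→B gives 6>5; P2→Q gives 9>0; P3→X gives 5>4]
(B,P,X): not NE [P2→Q gives 9>8; P3→Y gives 7>5]
(B,P,Y): not NE [P1→C gives 8>4; P2→Q gives 7>1]
(B,Q,X): not NE [P1→A gives 5>2; P3→Y gives 7>2]
(B,Q,Y): not NE [P1→C gives 5>1]
(B,R,X): not NE [P1→C gives 8>1; P2→Q gives 9>6]
(B,R,Y): not NE [P2→Q gives 7>2; P3→X gives 8>1]
(C,P,X): not NE [P1→B gives 8>6]
(C,P,Y): NE
(C,Q,X): not NE [P1→A gives 5>3; P2→P gives 8>4; P3→Y gives 6>5]
(C,Q,Y): not NE [P2→P gives 4>2]
(C,R,X): not NE [P2→P gives 8>3; P3→Y gives 9>8]
(C,R,Y): not NE [P1→B gives 6>2; P2→P gives 4>2]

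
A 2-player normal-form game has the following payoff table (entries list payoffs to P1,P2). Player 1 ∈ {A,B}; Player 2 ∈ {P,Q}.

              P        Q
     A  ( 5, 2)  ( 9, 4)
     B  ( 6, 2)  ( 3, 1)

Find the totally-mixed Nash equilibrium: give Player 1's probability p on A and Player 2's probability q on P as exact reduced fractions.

P1 indiff ⇒ q·5+(1-q)·9 = q·6+(1-q)·3 ⇒ q(-1) = (1-q)(-6) ⇒ q = 6/7
P2 indiff ⇒ p·2+(1-p)·2 = p·4+(1-p)·1 ⇒ p(-2) = (1-p)(-1) ⇒ p = 1/3

p=1/3, q=6/7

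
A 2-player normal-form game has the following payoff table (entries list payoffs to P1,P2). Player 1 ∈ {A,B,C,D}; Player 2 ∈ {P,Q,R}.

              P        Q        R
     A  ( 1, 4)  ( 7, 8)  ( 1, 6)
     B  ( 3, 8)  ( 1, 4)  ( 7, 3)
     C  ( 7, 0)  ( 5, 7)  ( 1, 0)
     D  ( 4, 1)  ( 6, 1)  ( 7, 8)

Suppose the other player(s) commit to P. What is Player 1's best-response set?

u_1(A vs P) = 1
u_1(B vs P) = 3
u_1(C vs P) = 7
u_1(D vs P) = 4
max payoff 7 at {C}

BR_1 = {C}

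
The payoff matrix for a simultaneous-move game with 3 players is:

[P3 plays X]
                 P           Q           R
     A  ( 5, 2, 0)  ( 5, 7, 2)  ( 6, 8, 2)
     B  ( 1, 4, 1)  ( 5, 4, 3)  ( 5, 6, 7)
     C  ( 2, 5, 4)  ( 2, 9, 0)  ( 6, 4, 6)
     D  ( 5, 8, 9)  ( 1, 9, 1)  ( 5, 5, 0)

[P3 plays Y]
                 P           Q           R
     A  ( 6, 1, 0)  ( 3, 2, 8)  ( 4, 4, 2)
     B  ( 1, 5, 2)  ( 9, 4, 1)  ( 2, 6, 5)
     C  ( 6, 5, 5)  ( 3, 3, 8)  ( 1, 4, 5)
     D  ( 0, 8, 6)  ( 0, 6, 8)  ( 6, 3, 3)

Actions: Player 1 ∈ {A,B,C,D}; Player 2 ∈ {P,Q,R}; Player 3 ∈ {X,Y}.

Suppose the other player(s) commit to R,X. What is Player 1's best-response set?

u_1(A vs R,X) = 6
u_1(B vs R,X) = 5
u_1(C vs R,X) = 6
u_1(D vs R,X) = 5
max payoff 6 at {A,C}

argmax u_1 = {A,C}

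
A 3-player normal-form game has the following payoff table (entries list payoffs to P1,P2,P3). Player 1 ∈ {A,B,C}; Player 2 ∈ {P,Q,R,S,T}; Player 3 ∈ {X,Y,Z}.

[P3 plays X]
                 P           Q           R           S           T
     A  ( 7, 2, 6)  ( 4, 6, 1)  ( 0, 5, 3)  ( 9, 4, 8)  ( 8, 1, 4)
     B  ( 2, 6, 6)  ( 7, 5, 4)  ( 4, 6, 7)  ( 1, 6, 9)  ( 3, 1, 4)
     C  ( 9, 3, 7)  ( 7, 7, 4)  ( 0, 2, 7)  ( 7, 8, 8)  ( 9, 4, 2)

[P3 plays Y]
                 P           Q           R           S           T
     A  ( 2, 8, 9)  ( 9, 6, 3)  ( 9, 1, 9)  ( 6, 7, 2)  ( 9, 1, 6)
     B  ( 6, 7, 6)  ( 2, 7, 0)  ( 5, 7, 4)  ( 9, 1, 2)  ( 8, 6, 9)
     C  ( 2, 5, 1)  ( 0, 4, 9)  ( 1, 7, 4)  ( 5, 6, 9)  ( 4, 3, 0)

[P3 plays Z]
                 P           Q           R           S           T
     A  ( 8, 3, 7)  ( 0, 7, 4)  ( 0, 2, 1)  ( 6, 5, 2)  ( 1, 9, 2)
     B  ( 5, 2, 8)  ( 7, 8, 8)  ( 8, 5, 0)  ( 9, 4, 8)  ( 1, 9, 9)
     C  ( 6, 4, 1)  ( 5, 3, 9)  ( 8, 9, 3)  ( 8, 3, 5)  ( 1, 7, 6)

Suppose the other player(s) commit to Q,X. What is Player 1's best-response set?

P1 best: {B,C}

u_1(A vs Q,X) = 4
u_1(B vs Q,X) = 7
u_1(C vs Q,X) = 7
max payoff 7 at {B,C}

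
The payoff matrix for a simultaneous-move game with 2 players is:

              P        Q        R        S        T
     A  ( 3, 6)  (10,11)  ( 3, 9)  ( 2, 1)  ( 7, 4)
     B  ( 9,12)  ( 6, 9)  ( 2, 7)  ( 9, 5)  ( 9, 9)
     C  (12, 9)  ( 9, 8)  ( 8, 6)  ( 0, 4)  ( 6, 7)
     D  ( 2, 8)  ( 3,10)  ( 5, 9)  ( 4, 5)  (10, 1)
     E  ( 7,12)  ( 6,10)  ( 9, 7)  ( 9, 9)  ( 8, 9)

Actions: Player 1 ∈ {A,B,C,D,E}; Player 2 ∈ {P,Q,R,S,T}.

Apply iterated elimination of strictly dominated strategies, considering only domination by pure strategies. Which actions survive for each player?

IESDS → P1:{A,C} P2:{P,Q}

P2 drop R (Q beats it: A:11>9 B:9>7 C:8>6 D:10>9 E:10>7)
P2 drop S (P beats it: A:6>1 B:12>5 C:9>4 D:8>5 E:12>9)
P2 drop T (P beats it: A:6>4 B:12>9 C:9>7 D:8>1 E:12>9)
P1 drop B (C beats it: P:12>9 Q:9>6)
P1 drop D (A beats it: P:3>2 Q:10>3)
P1 drop E (C beats it: P:12>7 Q:9>6)
P1→{A,C} P2→{P,Q}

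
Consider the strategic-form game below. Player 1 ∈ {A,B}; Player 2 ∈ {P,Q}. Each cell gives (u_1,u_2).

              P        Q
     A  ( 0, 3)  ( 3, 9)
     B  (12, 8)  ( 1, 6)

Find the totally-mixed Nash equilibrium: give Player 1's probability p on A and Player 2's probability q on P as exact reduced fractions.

P1 mixes 1/4 on A; P2 mixes 1/7 on P

P1 indiff ⇒ q·0+(1-q)·3 = q·12+(1-q)·1 ⇒ q(-12) = (1-q)(-2) ⇒ q = 1/7
P2 indiff ⇒ p·3+(1-p)·8 = p·9+(1-p)·6 ⇒ p(-6) = (1-p)(-2) ⇒ p = 1/4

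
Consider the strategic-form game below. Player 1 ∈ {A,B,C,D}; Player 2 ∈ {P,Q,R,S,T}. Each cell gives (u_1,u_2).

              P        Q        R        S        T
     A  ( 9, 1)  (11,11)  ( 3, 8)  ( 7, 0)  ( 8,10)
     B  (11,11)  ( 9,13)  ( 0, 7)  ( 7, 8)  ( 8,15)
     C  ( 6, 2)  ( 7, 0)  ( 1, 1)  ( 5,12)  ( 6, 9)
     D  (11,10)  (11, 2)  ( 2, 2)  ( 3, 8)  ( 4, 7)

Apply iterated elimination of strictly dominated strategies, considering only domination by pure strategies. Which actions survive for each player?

P1 drop C (A beats it: P:9>6 Q:11>7 R:3>1 S:7>5 T:8>6)
P2 drop R (T beats it: A:10>8 B:15>7 D:7>2)
P2 drop S (P beats it: A:1>0 B:11>8 D:10>8)
P1→{A,B,D} P2→{P,Q,T}

Survivors P1:{A,B,D} P2:{P,Q,T}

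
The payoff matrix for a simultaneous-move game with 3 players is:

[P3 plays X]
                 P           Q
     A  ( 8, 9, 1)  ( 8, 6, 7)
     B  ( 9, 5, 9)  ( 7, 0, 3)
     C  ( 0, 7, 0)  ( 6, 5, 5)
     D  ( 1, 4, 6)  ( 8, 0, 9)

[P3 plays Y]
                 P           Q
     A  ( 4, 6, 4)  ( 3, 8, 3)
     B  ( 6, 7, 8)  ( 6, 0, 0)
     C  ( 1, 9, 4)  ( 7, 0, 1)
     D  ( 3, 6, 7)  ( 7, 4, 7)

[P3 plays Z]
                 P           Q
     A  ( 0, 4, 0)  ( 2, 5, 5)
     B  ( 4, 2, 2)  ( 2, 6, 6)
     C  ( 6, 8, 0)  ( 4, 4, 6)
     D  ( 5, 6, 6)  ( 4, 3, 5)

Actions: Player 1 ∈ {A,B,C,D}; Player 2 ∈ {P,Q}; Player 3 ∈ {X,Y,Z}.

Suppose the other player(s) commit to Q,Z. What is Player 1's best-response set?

BR_1 = {C,D}

u_1(A vs Q,Z) = 2
u_1(B vs Q,Z) = 2
u_1(C vs Q,Z) = 4
u_1(D vs Q,Z) = 4
max payoff 4 at {C,D}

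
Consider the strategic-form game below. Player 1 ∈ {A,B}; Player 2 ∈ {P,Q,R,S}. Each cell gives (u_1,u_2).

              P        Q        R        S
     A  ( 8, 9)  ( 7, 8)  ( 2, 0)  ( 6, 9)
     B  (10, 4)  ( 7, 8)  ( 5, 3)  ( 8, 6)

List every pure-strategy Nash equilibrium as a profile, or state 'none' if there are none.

(A,P): not NE [P1→B gives 10>8]
(A,Q): not NE [P2→S gives 9>8]
(A,R): not NE [P1→B gives 5>2; P2→S gives 9>0]
(A,S): not NE [P1→B gives 8>6]
(B,P): not NE [P2→Q gives 8>4]
(B,Q): NE
(B,R): not NE [P2→Q gives 8>3]
(B,S): not NE [P2→Q gives 8>6]

PSNE = {(B,Q)}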